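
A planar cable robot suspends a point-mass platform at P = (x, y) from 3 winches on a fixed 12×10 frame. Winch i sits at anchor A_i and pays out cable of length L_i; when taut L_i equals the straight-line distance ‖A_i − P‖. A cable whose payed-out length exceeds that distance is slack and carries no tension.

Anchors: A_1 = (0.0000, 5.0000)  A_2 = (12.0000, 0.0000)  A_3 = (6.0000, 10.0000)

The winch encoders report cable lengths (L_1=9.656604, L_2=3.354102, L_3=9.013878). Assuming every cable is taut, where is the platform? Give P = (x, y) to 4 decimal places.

(9.0000, 1.5000)

each cable: (A_i−P)·(A_i−P) = L_i²; let k_i = ‖A_i‖²−L_i²
k_1 = 0.0000+25.0000−93.2500 = -68.2500
row 1: -24.0000x + 10.0000y = -201.0000  (k_2=132.7500)
row 2: -12.0000x − 10.0000y = -123.0000  (k_3=54.7500)
Cramer on rows 1–2 → x = 9.0000, y = 1.5000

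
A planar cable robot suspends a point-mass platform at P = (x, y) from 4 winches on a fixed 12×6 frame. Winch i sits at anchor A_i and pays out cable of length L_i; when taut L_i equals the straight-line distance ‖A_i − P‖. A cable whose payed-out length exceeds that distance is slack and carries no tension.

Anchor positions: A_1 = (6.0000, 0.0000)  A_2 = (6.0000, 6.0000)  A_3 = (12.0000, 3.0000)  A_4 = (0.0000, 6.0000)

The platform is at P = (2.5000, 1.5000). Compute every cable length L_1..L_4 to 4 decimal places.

L_1: Δ = A_1−P = (3.5000, -1.5000) → ‖Δ‖ = √14.5000 = 3.8079
L_2: Δ = A_2−P = (3.5000, 4.5000) → ‖Δ‖ = √32.5000 = 5.7009
L_3: Δ = A_3−P = (9.5000, 1.5000) → ‖Δ‖ = √92.5000 = 9.6177
L_4: Δ = A_4−P = (-2.5000, 4.5000) → ‖Δ‖ = √26.5000 = 5.1478

(3.8079, 5.7009, 9.6177, 5.1478)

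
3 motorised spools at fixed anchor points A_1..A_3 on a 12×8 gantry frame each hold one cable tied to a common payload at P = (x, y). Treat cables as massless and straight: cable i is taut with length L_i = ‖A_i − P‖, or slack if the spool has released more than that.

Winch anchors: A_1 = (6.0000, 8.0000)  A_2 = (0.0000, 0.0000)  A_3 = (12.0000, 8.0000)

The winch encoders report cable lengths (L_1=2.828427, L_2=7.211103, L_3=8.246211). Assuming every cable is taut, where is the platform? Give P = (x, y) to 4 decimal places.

circle eqns → linear via eq_j − eq_1; set k_j = A_j·A_j − L_j²
k_1 = 36.0000+64.0000−8.0000 = 92.0000
12.0000·x + 16.0000·y = k_1−k_2 = 144.0000
-12.0000·x + 0.0000·y = k_1−k_3 = -48.0000
solve first two rows → x=4.0000, y=6.0000

(4.0000, 6.0000)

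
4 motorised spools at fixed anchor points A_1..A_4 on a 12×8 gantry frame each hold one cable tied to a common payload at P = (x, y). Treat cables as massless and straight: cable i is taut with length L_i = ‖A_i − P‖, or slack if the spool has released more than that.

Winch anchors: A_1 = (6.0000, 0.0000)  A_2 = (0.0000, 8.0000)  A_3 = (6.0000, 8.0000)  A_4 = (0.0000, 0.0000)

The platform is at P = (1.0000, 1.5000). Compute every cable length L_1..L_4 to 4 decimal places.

(5.2202, 6.5765, 8.2006, 1.8028)

L_1 = √((6.0000−1.0000)² + (0.0000−1.5000)²) = 5.2202
L_2 = √((0.0000−1.0000)² + (8.0000−1.5000)²) = 6.5765
L_3 = √((6.0000−1.0000)² + (8.0000−1.5000)²) = 8.2006
L_4 = √((0.0000−1.0000)² + (0.0000−1.5000)²) = 1.8028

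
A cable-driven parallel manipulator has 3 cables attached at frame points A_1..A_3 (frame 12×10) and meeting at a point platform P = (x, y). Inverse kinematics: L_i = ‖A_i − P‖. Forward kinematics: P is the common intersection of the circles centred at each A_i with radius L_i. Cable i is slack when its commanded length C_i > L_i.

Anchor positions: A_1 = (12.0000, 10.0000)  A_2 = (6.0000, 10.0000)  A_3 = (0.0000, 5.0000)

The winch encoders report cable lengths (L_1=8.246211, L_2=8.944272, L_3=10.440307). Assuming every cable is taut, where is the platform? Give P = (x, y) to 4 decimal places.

(10.0000, 2.0000)

each cable: (A_i−P)·(A_i−P) = L_i²; let k_i = ‖A_i‖²−L_i²
k_1 = 144.0000+100.0000−68.0000 = 176.0000
row 1: 12.0000x + 0.0000y = 120.0000  (k_2=56.0000)
row 2: 24.0000x + 10.0000y = 260.0000  (k_3=-84.0000)
Cramer on rows 1–2 → x = 10.0000, y = 2.0000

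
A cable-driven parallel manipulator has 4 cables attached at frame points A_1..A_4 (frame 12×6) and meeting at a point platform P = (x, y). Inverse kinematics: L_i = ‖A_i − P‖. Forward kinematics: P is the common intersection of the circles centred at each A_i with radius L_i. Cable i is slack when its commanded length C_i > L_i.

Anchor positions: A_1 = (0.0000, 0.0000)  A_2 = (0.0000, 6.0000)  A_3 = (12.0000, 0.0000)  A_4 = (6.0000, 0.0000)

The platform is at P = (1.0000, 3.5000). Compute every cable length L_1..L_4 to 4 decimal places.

cable 1: Δx=-1.0000, Δy=-3.5000; L_1 = √(Δx²+Δy²) = 3.6401
cable 2: Δx=-1.0000, Δy=2.5000; L_2 = √(Δx²+Δy²) = 2.6926
cable 3: Δx=11.0000, Δy=-3.5000; L_3 = √(Δx²+Δy²) = 11.5434
cable 4: Δx=5.0000, Δy=-3.5000; L_4 = √(Δx²+Δy²) = 6.1033

(3.6401, 2.6926, 11.5434, 6.1033)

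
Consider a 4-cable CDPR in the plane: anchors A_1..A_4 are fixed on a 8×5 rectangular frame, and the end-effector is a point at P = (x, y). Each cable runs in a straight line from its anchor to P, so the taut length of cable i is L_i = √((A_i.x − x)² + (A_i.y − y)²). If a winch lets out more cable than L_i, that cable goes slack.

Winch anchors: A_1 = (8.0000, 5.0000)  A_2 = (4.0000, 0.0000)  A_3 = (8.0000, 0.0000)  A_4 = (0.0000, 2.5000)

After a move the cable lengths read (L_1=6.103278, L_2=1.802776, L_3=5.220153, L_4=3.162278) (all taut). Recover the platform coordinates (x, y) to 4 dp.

circle eqns → linear via eq_j − eq_1; set k_j = A_j·A_j − L_j²
k_1 = 64.0000+25.0000−37.2500 = 51.7500
8.0000·x + 10.0000·y = k_1−k_2 = 39.0000
0.0000·x + 10.0000·y = k_1−k_3 = 15.0000
16.0000·x + 5.0000·y = k_1−k_4 = 55.5000
solve first two rows → x=3.0000, y=1.5000
check cable 4: ‖A_4−P‖² = 10.0000 ≈ L_4² = 10.0000 ✓

(3.0000, 1.5000)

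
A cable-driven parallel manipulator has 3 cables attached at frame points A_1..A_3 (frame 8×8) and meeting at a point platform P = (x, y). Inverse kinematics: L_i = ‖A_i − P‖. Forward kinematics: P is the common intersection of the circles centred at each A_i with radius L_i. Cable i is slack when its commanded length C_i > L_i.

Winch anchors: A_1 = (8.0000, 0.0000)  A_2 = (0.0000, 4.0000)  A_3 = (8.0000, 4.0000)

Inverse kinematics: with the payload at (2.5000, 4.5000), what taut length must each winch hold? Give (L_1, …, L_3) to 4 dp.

cable 1: Δx=5.5000, Δy=-4.5000; L_1 = √(Δx²+Δy²) = 7.1063
cable 2: Δx=-2.5000, Δy=-0.5000; L_2 = √(Δx²+Δy²) = 2.5495
cable 3: Δx=5.5000, Δy=-0.5000; L_3 = √(Δx²+Δy²) = 5.5227

(7.1063, 2.5495, 5.5227)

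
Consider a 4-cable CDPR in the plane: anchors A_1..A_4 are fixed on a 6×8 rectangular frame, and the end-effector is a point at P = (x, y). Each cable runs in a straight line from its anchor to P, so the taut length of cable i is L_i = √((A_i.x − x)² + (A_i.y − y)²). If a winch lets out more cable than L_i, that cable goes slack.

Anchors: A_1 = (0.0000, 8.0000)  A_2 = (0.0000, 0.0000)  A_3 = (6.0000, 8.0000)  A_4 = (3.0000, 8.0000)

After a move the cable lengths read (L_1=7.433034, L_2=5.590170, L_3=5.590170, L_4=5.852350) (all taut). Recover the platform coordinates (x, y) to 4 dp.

(5.0000, 2.5000)

expand ‖A_i−P‖²=L_i² and subtract eq 1 (q_i ≔ ‖A_i‖²−L_i²)
q_1 = 0.0000+64.0000−55.2500 = 8.7500
eq1−eq2 → [0.0000  16.0000]·P = 40.0000
eq1−eq3 → [-12.0000  0.0000]·P = -60.0000
eq1−eq4 → [-6.0000  0.0000]·P = -30.0000
2×2 solve → P = (5.0000, 2.5000)
check cable 4: ‖A_4−P‖² = 34.2500 ≈ L_4² = 34.2500 ✓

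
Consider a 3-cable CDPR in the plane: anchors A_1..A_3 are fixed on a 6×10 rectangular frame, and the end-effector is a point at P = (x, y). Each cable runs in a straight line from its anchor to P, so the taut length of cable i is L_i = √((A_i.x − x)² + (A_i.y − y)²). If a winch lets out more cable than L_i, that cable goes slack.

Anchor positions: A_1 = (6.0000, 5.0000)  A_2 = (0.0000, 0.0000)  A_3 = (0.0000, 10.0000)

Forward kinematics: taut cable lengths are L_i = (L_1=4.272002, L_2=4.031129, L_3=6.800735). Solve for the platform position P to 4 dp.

each cable: (A_i−P)·(A_i−P) = L_i²; let c_i = ‖A_i‖²−L_i²
c_1 = 36.0000+25.0000−18.2500 = 42.7500
row 1: 12.0000x + 10.0000y = 59.0000  (c_2=-16.2500)
row 2: 12.0000x − 10.0000y = -11.0000  (c_3=53.7500)
Cramer on rows 1–2 → x = 2.0000, y = 3.5000

(2.0000, 3.5000)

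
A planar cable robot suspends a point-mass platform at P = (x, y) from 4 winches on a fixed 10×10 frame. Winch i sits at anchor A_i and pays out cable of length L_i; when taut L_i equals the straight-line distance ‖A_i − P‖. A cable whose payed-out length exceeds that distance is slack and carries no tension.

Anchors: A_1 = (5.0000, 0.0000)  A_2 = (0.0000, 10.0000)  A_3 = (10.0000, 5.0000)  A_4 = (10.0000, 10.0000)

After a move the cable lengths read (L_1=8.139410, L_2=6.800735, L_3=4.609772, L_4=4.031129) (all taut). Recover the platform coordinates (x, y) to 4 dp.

expand ‖A_i−P‖²=L_i² and subtract eq 1 (k_i ≔ ‖A_i‖²−L_i²)
k_1 = 25.0000+0.0000−66.2500 = -41.2500
eq1−eq2 → [10.0000  -20.0000]·P = -95.0000
eq1−eq3 → [-10.0000  -10.0000]·P = -145.0000
eq1−eq4 → [-10.0000  -20.0000]·P = -225.0000
2×2 solve → P = (6.5000, 8.0000)
check cable 4: ‖A_4−P‖² = 16.2500 ≈ L_4² = 16.2500 ✓

(6.5000, 8.0000)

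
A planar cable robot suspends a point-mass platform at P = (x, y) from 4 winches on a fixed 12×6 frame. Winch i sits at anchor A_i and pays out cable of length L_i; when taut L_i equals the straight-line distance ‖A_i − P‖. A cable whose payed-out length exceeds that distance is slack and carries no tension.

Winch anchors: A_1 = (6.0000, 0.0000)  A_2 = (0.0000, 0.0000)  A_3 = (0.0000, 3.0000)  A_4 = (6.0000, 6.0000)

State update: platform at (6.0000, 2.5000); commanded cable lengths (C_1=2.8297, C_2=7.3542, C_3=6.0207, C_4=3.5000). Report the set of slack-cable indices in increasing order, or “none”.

1, 2

cable 1: L_1 = ‖A_1−P‖ = 2.5000;  C_1 = 2.8297 → slack
cable 2: L_2 = ‖A_2−P‖ = 6.5000;  C_2 = 7.3542 → slack
cable 3: L_3 = ‖A_3−P‖ = 6.0208;  C_3 = 6.0207 → taut
cable 4: L_4 = ‖A_4−P‖ = 3.5000;  C_4 = 3.5000 → taut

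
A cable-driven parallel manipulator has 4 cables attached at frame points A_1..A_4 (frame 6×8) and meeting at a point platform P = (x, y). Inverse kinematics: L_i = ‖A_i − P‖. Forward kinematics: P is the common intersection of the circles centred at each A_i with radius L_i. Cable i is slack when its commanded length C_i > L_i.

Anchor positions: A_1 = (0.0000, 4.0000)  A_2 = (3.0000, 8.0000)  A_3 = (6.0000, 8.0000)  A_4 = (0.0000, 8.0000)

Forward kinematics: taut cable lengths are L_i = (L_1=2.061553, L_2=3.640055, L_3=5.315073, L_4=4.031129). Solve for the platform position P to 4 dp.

(2.0000, 4.5000)

each cable: (A_i−P)·(A_i−P) = L_i²; let k_i = ‖A_i‖²−L_i²
k_1 = 0.0000+16.0000−4.2500 = 11.7500
row 1: -6.0000x − 8.0000y = -48.0000  (k_2=59.7500)
row 2: -12.0000x − 8.0000y = -60.0000  (k_3=71.7500)
row 3: 0.0000x − 8.0000y = -36.0000  (k_4=47.7500)
Cramer on rows 1–2 → x = 2.0000, y = 4.5000
check cable 4: ‖A_4−P‖² = 16.2500 ≈ L_4² = 16.2500 ✓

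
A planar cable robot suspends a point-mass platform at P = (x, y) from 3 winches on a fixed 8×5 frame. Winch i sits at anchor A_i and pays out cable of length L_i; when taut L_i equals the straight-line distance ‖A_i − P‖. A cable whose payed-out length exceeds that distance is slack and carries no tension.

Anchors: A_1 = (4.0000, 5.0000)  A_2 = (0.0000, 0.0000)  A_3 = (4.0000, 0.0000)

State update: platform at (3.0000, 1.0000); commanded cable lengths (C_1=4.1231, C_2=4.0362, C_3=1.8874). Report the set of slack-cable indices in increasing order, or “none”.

cable 1: √((1.0000)²+(4.0000)²)=4.1231, C_1=4.1231: taut
cable 2: √((-3.0000)²+(-1.0000)²)=3.1623, C_2=4.0362: slack
cable 3: √((1.0000)²+(-1.0000)²)=1.4142, C_3=1.8874: slack

2, 3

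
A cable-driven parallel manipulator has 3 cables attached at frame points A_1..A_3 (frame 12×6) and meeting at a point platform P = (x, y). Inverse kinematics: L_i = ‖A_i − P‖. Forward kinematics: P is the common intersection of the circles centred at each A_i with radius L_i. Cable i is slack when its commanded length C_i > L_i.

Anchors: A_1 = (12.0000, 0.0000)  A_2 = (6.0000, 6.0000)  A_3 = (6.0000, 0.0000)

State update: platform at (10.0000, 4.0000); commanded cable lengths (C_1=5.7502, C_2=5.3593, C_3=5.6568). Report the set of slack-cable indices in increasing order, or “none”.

cable 1: √((2.0000)²+(-4.0000)²)=4.4721, C_1=5.7502: slack
cable 2: √((-4.0000)²+(2.0000)²)=4.4721, C_2=5.3593: slack
cable 3: √((-4.0000)²+(-4.0000)²)=5.6569, C_3=5.6568: taut

1, 2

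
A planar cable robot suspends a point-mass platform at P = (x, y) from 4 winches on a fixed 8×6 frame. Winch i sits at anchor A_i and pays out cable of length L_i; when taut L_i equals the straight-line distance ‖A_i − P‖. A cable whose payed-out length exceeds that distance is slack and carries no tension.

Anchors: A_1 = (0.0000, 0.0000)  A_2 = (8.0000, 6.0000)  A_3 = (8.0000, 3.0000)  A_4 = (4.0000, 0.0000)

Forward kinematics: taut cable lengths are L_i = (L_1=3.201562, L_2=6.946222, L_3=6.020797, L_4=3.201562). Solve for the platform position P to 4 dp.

(2.0000, 2.5000)

each cable: (A_i−P)·(A_i−P) = L_i²; let q_i = ‖A_i‖²−L_i²
q_1 = 0.0000+0.0000−10.2500 = -10.2500
row 1: -16.0000x − 12.0000y = -62.0000  (q_2=51.7500)
row 2: -16.0000x − 6.0000y = -47.0000  (q_3=36.7500)
row 3: -8.0000x + 0.0000y = -16.0000  (q_4=5.7500)
Cramer on rows 1–2 → x = 2.0000, y = 2.5000
check cable 4: ‖A_4−P‖² = 10.2500 ≈ L_4² = 10.2500 ✓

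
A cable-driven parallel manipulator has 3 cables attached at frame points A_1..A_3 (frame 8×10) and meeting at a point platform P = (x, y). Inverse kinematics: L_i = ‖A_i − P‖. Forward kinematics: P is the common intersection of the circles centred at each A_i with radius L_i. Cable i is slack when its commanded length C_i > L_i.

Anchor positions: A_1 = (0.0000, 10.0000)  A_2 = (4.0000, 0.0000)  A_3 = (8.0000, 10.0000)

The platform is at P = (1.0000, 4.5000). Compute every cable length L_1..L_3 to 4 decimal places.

(5.5902, 5.4083, 8.9022)

L_1: Δ = A_1−P = (-1.0000, 5.5000) → ‖Δ‖ = √31.2500 = 5.5902
L_2: Δ = A_2−P = (3.0000, -4.5000) → ‖Δ‖ = √29.2500 = 5.4083
L_3: Δ = A_3−P = (7.0000, 5.5000) → ‖Δ‖ = √79.2500 = 8.9022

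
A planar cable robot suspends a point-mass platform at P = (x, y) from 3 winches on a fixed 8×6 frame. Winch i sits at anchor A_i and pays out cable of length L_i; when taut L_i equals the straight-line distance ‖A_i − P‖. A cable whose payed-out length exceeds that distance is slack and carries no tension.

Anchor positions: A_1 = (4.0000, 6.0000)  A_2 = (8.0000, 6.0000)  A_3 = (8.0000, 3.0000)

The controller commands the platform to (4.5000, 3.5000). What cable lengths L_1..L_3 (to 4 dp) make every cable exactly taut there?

cable 1: Δx=-0.5000, Δy=2.5000; L_1 = √(Δx²+Δy²) = 2.5495
cable 2: Δx=3.5000, Δy=2.5000; L_2 = √(Δx²+Δy²) = 4.3012
cable 3: Δx=3.5000, Δy=-0.5000; L_3 = √(Δx²+Δy²) = 3.5355

(2.5495, 4.3012, 3.5355)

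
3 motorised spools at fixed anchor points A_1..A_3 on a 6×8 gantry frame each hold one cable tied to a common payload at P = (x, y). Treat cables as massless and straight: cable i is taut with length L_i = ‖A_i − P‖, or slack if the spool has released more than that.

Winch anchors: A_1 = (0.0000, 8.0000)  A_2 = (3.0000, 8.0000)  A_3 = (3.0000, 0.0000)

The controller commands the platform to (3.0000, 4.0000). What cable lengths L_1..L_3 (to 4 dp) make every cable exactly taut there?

L_1 = √((0.0000−3.0000)² + (8.0000−4.0000)²) = 5.0000
L_2 = √((3.0000−3.0000)² + (8.0000−4.0000)²) = 4.0000
L_3 = √((3.0000−3.0000)² + (0.0000−4.0000)²) = 4.0000

(5.0000, 4.0000, 4.0000)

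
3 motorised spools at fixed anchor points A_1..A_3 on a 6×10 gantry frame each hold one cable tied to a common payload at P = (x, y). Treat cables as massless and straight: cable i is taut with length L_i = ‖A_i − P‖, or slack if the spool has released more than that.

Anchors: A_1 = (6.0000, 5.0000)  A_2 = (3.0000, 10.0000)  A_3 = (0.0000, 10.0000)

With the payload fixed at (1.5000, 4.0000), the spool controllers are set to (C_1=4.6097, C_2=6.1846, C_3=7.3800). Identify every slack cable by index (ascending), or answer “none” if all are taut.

i=1: geometric 4.6098 vs commanded 4.6097 ⇒ taut
i=2: geometric 6.1847 vs commanded 6.1846 ⇒ taut
i=3: geometric 6.1847 vs commanded 7.3800 ⇒ slack

3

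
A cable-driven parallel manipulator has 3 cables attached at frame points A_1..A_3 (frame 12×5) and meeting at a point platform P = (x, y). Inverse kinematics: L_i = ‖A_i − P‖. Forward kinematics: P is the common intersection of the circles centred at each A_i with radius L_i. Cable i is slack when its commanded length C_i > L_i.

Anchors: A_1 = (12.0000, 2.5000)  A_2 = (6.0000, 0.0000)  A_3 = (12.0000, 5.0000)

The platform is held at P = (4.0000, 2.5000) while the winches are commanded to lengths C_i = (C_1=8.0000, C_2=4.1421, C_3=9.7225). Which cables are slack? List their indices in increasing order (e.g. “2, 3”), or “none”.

2, 3

i=1: geometric 8.0000 vs commanded 8.0000 ⇒ taut
i=2: geometric 3.2016 vs commanded 4.1421 ⇒ slack
i=3: geometric 8.3815 vs commanded 9.7225 ⇒ slack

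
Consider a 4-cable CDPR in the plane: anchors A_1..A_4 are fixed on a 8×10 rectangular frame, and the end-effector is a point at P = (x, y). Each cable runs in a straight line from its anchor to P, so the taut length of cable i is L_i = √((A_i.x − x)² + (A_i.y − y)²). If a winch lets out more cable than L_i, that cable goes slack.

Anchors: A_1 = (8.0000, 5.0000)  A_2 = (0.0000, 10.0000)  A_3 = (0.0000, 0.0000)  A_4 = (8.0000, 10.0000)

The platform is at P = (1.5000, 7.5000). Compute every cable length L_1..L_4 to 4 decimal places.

L_1 = √((8.0000−1.5000)² + (5.0000−7.5000)²) = 6.9642
L_2 = √((0.0000−1.5000)² + (10.0000−7.5000)²) = 2.9155
L_3 = √((0.0000−1.5000)² + (0.0000−7.5000)²) = 7.6485
L_4 = √((8.0000−1.5000)² + (10.0000−7.5000)²) = 6.9642

(6.9642, 2.9155, 7.6485, 6.9642)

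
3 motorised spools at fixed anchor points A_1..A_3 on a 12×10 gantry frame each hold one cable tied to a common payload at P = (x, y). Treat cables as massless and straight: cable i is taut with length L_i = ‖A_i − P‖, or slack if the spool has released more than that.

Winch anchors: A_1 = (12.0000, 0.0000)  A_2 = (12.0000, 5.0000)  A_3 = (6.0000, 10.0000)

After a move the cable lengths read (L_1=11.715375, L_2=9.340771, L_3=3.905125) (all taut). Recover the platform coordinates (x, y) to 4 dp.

(3.0000, 7.5000)

expand ‖A_i−P‖²=L_i² and subtract eq 1 (q_i ≔ ‖A_i‖²−L_i²)
q_1 = 144.0000+0.0000−137.2500 = 6.7500
eq1−eq2 → [0.0000  -10.0000]·P = -75.0000
eq1−eq3 → [12.0000  -20.0000]·P = -114.0000
2×2 solve → P = (3.0000, 7.5000)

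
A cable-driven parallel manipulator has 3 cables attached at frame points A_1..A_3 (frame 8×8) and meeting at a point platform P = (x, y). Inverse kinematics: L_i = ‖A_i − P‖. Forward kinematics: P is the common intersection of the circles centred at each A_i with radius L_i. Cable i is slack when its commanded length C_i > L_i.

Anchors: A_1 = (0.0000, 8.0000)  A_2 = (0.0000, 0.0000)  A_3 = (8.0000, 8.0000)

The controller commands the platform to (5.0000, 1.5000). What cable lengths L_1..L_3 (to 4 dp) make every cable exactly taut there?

L_1 = √((0.0000−5.0000)² + (8.0000−1.5000)²) = 8.2006
L_2 = √((0.0000−5.0000)² + (0.0000−1.5000)²) = 5.2202
L_3 = √((8.0000−5.0000)² + (8.0000−1.5000)²) = 7.1589

(8.2006, 5.2202, 7.1589)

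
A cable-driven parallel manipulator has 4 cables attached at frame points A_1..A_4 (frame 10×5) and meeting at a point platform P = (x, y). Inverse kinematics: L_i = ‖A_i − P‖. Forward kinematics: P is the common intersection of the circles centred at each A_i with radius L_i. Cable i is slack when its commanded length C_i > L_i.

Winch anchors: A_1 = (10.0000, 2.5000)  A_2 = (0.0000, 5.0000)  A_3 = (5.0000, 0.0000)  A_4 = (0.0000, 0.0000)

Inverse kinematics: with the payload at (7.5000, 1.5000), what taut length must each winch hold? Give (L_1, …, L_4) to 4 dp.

L_1: Δ = A_1−P = (2.5000, 1.0000) → ‖Δ‖ = √7.2500 = 2.6926
L_2: Δ = A_2−P = (-7.5000, 3.5000) → ‖Δ‖ = √68.5000 = 8.2765
L_3: Δ = A_3−P = (-2.5000, -1.5000) → ‖Δ‖ = √8.5000 = 2.9155
L_4: Δ = A_4−P = (-7.5000, -1.5000) → ‖Δ‖ = √58.5000 = 7.6485

(2.6926, 8.2765, 2.9155, 7.6485)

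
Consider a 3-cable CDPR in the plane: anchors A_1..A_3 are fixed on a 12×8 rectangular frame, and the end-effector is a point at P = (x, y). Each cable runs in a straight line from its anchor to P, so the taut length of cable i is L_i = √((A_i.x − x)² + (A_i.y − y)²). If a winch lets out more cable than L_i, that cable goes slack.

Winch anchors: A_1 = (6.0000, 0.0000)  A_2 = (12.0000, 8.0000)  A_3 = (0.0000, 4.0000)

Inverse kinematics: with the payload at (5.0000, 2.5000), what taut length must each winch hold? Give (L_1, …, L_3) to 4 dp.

cable 1: Δx=1.0000, Δy=-2.5000; L_1 = √(Δx²+Δy²) = 2.6926
cable 2: Δx=7.0000, Δy=5.5000; L_2 = √(Δx²+Δy²) = 8.9022
cable 3: Δx=-5.0000, Δy=1.5000; L_3 = √(Δx²+Δy²) = 5.2202

(2.6926, 8.9022, 5.2202)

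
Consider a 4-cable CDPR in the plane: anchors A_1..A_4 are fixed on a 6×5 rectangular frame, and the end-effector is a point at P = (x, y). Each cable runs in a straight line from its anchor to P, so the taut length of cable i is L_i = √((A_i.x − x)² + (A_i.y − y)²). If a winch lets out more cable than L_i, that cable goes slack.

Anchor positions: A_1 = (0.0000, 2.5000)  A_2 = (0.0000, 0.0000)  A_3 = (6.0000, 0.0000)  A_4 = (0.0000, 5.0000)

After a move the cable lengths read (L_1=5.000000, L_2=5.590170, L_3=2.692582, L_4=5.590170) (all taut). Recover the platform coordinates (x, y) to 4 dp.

circle eqns → linear via eq_j − eq_1; set q_j = A_j·A_j − L_j²
q_1 = 0.0000+6.2500−25.0000 = -18.7500
0.0000·x + 5.0000·y = q_1−q_2 = 12.5000
-12.0000·x + 5.0000·y = q_1−q_3 = -47.5000
0.0000·x − 5.0000·y = q_1−q_4 = -12.5000
solve first two rows → x=5.0000, y=2.5000
check cable 4: ‖A_4−P‖² = 31.2500 ≈ L_4² = 31.2500 ✓

(5.0000, 2.5000)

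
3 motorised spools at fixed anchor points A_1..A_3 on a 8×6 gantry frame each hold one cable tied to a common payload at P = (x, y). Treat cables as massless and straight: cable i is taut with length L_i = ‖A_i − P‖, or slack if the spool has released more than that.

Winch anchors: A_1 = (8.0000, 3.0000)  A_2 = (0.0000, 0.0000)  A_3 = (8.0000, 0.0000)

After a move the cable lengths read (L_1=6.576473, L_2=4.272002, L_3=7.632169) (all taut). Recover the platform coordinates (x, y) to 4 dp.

expand ‖A_i−P‖²=L_i² and subtract eq 1 (c_i ≔ ‖A_i‖²−L_i²)
c_1 = 64.0000+9.0000−43.2500 = 29.7500
eq1−eq2 → [16.0000  6.0000]·P = 48.0000
eq1−eq3 → [0.0000  6.0000]·P = 24.0000
2×2 solve → P = (1.5000, 4.0000)

(1.5000, 4.0000)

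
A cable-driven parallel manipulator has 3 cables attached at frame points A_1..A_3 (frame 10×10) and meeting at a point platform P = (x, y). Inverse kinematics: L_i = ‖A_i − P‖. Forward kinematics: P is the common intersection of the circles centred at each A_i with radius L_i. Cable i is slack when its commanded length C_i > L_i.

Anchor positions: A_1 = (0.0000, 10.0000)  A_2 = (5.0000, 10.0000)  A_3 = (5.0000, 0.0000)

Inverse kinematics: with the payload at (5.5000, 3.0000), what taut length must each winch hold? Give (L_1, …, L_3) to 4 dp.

L_1 = √((0.0000−5.5000)² + (10.0000−3.0000)²) = 8.9022
L_2 = √((5.0000−5.5000)² + (10.0000−3.0000)²) = 7.0178
L_3 = √((5.0000−5.5000)² + (0.0000−3.0000)²) = 3.0414

(8.9022, 7.0178, 3.0414)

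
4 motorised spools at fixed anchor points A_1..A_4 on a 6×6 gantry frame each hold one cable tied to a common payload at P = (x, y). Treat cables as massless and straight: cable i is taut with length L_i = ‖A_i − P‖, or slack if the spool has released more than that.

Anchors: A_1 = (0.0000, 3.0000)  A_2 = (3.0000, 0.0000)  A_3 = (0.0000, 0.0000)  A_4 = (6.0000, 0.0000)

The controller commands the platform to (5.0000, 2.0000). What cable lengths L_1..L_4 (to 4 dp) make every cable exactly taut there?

cable 1: Δx=-5.0000, Δy=1.0000; L_1 = √(Δx²+Δy²) = 5.0990
cable 2: Δx=-2.0000, Δy=-2.0000; L_2 = √(Δx²+Δy²) = 2.8284
cable 3: Δx=-5.0000, Δy=-2.0000; L_3 = √(Δx²+Δy²) = 5.3852
cable 4: Δx=1.0000, Δy=-2.0000; L_4 = √(Δx²+Δy²) = 2.2361

(5.0990, 2.8284, 5.3852, 2.2361)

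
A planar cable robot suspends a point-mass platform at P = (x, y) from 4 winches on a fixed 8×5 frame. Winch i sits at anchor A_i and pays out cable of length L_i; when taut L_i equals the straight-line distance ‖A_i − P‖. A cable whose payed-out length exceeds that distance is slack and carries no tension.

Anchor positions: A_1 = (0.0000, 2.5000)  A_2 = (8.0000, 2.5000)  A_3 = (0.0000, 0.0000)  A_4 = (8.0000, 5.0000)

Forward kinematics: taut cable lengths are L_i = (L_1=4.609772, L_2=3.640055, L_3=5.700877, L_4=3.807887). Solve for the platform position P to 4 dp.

expand ‖A_i−P‖²=L_i² and subtract eq 1 (q_i ≔ ‖A_i‖²−L_i²)
q_1 = 0.0000+6.2500−21.2500 = -15.0000
eq1−eq2 → [-16.0000  0.0000]·P = -72.0000
eq1−eq3 → [0.0000  5.0000]·P = 17.5000
eq1−eq4 → [-16.0000  -5.0000]·P = -89.5000
2×2 solve → P = (4.5000, 3.5000)
check cable 4: ‖A_4−P‖² = 14.5000 ≈ L_4² = 14.5000 ✓

(4.5000, 3.5000)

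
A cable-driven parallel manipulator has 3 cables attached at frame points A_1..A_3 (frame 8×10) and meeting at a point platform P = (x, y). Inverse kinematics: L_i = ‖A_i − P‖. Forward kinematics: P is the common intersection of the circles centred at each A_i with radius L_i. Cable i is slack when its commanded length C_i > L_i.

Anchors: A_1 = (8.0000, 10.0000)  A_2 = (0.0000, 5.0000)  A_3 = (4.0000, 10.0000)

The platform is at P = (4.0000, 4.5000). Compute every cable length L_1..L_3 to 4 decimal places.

(6.8007, 4.0311, 5.5000)

L_1: Δ = A_1−P = (4.0000, 5.5000) → ‖Δ‖ = √46.2500 = 6.8007
L_2: Δ = A_2−P = (-4.0000, 0.5000) → ‖Δ‖ = √16.2500 = 4.0311
L_3: Δ = A_3−P = (0.0000, 5.5000) → ‖Δ‖ = √30.2500 = 5.5000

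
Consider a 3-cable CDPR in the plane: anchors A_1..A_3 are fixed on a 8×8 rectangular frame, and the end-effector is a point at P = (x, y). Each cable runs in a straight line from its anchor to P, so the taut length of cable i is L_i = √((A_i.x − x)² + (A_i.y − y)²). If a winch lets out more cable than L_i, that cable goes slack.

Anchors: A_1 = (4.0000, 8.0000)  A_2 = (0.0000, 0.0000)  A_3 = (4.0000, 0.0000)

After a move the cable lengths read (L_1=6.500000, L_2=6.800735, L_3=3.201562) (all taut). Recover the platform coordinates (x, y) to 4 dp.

circle eqns → linear via eq_j − eq_1; set c_j = A_j·A_j − L_j²
c_1 = 16.0000+64.0000−42.2500 = 37.7500
8.0000·x + 16.0000·y = c_1−c_2 = 84.0000
0.0000·x + 16.0000·y = c_1−c_3 = 32.0000
solve first two rows → x=6.5000, y=2.0000

(6.5000, 2.0000)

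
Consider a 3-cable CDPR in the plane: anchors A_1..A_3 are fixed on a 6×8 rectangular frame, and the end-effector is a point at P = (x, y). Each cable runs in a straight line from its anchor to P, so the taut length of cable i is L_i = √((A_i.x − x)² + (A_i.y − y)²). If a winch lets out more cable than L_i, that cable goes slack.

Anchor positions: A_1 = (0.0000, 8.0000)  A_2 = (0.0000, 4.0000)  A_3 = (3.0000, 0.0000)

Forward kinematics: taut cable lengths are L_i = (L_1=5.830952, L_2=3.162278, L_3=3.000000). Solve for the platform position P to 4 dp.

circle eqns → linear via eq_j − eq_1; set c_j = A_j·A_j − L_j²
c_1 = 0.0000+64.0000−34.0000 = 30.0000
0.0000·x + 8.0000·y = c_1−c_2 = 24.0000
-6.0000·x + 16.0000·y = c_1−c_3 = 30.0000
solve first two rows → x=3.0000, y=3.0000

(3.0000, 3.0000)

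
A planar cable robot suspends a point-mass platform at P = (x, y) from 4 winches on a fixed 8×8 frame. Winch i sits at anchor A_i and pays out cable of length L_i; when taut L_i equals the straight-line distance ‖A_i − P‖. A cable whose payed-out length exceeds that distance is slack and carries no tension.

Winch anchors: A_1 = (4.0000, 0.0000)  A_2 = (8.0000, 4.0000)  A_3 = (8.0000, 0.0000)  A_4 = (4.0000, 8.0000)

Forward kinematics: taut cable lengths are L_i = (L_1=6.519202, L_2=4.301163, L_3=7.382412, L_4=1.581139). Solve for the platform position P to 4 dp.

(4.5000, 6.5000)

expand ‖A_i−P‖²=L_i² and subtract eq 1 (c_i ≔ ‖A_i‖²−L_i²)
c_1 = 16.0000+0.0000−42.5000 = -26.5000
eq1−eq2 → [-8.0000  -8.0000]·P = -88.0000
eq1−eq3 → [-8.0000  0.0000]·P = -36.0000
eq1−eq4 → [0.0000  -16.0000]·P = -104.0000
2×2 solve → P = (4.5000, 6.5000)
check cable 4: ‖A_4−P‖² = 2.5000 ≈ L_4² = 2.5000 ✓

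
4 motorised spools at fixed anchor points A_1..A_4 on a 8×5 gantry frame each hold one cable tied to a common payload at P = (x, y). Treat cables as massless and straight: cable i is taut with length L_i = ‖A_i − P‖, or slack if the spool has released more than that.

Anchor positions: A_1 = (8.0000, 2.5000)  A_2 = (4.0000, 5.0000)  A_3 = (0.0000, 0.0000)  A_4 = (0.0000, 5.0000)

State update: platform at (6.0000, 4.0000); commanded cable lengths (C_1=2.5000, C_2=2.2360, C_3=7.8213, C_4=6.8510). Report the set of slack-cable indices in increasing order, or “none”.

3, 4

cable 1: L_1 = ‖A_1−P‖ = 2.5000;  C_1 = 2.5000 → taut
cable 2: L_2 = ‖A_2−P‖ = 2.2361;  C_2 = 2.2360 → taut
cable 3: L_3 = ‖A_3−P‖ = 7.2111;  C_3 = 7.8213 → slack
cable 4: L_4 = ‖A_4−P‖ = 6.0828;  C_4 = 6.8510 → slack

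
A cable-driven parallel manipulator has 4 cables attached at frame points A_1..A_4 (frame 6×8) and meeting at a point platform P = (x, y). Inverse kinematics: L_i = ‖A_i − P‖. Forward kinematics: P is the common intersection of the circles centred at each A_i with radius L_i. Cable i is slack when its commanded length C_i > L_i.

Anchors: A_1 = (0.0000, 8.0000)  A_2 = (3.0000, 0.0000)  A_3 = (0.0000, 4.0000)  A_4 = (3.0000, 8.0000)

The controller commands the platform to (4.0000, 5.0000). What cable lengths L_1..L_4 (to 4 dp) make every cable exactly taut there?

L_1 = √((0.0000−4.0000)² + (8.0000−5.0000)²) = 5.0000
L_2 = √((3.0000−4.0000)² + (0.0000−5.0000)²) = 5.0990
L_3 = √((0.0000−4.0000)² + (4.0000−5.0000)²) = 4.1231
L_4 = √((3.0000−4.0000)² + (8.0000−5.0000)²) = 3.1623

(5.0000, 5.0990, 4.1231, 3.1623)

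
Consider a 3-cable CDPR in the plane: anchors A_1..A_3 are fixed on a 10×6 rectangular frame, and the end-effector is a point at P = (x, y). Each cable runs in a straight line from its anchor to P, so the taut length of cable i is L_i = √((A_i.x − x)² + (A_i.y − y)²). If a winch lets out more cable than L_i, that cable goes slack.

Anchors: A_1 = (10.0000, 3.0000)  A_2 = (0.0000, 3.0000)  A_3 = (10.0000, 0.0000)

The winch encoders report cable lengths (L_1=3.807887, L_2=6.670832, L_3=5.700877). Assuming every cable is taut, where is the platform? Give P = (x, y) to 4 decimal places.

each cable: (A_i−P)·(A_i−P) = L_i²; let q_i = ‖A_i‖²−L_i²
q_1 = 100.0000+9.0000−14.5000 = 94.5000
row 1: 20.0000x + 0.0000y = 130.0000  (q_2=-35.5000)
row 2: 0.0000x + 6.0000y = 27.0000  (q_3=67.5000)
Cramer on rows 1–2 → x = 6.5000, y = 4.5000

(6.5000, 4.5000)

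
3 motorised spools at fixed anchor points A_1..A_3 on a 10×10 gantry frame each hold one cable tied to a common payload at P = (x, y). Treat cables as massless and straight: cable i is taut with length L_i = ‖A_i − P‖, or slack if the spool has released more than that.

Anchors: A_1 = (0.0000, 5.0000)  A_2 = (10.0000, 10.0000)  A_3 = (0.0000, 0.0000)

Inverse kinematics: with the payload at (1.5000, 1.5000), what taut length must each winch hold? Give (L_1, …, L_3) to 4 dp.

cable 1: Δx=-1.5000, Δy=3.5000; L_1 = √(Δx²+Δy²) = 3.8079
cable 2: Δx=8.5000, Δy=8.5000; L_2 = √(Δx²+Δy²) = 12.0208
cable 3: Δx=-1.5000, Δy=-1.5000; L_3 = √(Δx²+Δy²) = 2.1213

(3.8079, 12.0208, 2.1213)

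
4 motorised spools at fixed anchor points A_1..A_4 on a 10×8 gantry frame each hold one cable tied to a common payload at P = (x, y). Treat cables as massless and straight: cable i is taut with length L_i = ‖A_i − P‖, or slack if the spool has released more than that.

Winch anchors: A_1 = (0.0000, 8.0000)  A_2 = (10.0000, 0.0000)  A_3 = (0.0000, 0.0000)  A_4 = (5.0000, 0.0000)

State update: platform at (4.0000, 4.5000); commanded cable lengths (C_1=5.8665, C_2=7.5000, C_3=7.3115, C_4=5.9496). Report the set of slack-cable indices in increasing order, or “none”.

cable 1: L_1 = ‖A_1−P‖ = 5.3151;  C_1 = 5.8665 → slack
cable 2: L_2 = ‖A_2−P‖ = 7.5000;  C_2 = 7.5000 → taut
cable 3: L_3 = ‖A_3−P‖ = 6.0208;  C_3 = 7.3115 → slack
cable 4: L_4 = ‖A_4−P‖ = 4.6098;  C_4 = 5.9496 → slack

1, 3, 4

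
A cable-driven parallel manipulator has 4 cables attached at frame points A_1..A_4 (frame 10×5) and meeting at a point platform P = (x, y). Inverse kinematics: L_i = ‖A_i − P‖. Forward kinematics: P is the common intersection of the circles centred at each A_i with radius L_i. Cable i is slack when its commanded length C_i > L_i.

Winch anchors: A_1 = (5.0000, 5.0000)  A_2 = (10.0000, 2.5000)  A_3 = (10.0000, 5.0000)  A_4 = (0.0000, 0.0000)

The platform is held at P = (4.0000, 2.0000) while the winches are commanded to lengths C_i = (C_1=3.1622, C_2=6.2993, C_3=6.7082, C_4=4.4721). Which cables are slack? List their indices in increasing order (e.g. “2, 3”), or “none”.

2

cable 1: √((1.0000)²+(3.0000)²)=3.1623, C_1=3.1622: taut
cable 2: √((6.0000)²+(0.5000)²)=6.0208, C_2=6.2993: slack
cable 3: √((6.0000)²+(3.0000)²)=6.7082, C_3=6.7082: taut
cable 4: √((-4.0000)²+(-2.0000)²)=4.4721, C_4=4.4721: taut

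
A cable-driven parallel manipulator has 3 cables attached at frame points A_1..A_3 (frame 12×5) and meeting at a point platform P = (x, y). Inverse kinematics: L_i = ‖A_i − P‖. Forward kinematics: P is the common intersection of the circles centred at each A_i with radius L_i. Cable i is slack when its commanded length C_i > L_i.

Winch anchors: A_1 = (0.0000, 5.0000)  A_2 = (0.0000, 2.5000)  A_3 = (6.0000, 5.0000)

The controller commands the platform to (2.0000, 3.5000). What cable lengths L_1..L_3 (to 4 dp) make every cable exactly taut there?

(2.5000, 2.2361, 4.2720)

L_1: Δ = A_1−P = (-2.0000, 1.5000) → ‖Δ‖ = √6.2500 = 2.5000
L_2: Δ = A_2−P = (-2.0000, -1.0000) → ‖Δ‖ = √5.0000 = 2.2361
L_3: Δ = A_3−P = (4.0000, 1.5000) → ‖Δ‖ = √18.2500 = 4.2720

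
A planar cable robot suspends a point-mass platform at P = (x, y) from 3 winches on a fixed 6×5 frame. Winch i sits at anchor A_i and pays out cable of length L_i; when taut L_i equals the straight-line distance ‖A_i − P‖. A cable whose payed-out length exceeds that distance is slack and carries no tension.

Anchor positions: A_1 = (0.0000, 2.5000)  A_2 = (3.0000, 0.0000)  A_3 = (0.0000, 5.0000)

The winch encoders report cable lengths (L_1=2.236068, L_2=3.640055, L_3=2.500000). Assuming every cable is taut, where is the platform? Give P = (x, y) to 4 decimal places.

expand ‖A_i−P‖²=L_i² and subtract eq 1 (q_i ≔ ‖A_i‖²−L_i²)
q_1 = 0.0000+6.2500−5.0000 = 1.2500
eq1−eq2 → [-6.0000  5.0000]·P = 5.5000
eq1−eq3 → [0.0000  -5.0000]·P = -17.5000
2×2 solve → P = (2.0000, 3.5000)

(2.0000, 3.5000)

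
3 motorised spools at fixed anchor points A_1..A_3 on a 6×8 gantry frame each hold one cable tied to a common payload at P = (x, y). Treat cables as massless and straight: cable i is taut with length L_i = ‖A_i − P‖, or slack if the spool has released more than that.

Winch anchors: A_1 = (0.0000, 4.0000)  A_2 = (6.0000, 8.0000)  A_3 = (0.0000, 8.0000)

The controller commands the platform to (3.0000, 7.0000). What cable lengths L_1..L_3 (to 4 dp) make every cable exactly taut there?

cable 1: Δx=-3.0000, Δy=-3.0000; L_1 = √(Δx²+Δy²) = 4.2426
cable 2: Δx=3.0000, Δy=1.0000; L_2 = √(Δx²+Δy²) = 3.1623
cable 3: Δx=-3.0000, Δy=1.0000; L_3 = √(Δx²+Δy²) = 3.1623

(4.2426, 3.1623, 3.1623)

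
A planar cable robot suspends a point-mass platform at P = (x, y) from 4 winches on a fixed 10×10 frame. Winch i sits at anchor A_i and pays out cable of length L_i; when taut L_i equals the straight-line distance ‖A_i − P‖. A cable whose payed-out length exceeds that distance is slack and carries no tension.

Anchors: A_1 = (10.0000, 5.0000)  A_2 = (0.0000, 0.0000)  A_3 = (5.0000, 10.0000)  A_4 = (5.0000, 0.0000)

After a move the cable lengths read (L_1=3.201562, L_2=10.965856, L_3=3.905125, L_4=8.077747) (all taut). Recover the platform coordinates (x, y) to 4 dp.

(8.0000, 7.5000)

expand ‖A_i−P‖²=L_i² and subtract eq 1 (c_i ≔ ‖A_i‖²−L_i²)
c_1 = 100.0000+25.0000−10.2500 = 114.7500
eq1−eq2 → [20.0000  10.0000]·P = 235.0000
eq1−eq3 → [10.0000  -10.0000]·P = 5.0000
eq1−eq4 → [10.0000  10.0000]·P = 155.0000
2×2 solve → P = (8.0000, 7.5000)
check cable 4: ‖A_4−P‖² = 65.2500 ≈ L_4² = 65.2500 ✓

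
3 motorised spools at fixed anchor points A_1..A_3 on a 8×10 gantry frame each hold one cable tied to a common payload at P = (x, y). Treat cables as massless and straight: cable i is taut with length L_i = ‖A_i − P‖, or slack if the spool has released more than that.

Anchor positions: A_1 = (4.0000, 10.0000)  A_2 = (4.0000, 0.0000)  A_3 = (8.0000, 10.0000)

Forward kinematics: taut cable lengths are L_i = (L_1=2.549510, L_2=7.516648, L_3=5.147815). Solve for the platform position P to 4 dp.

each cable: (A_i−P)·(A_i−P) = L_i²; let c_i = ‖A_i‖²−L_i²
c_1 = 16.0000+100.0000−6.5000 = 109.5000
row 1: 0.0000x + 20.0000y = 150.0000  (c_2=-40.5000)
row 2: -8.0000x + 0.0000y = -28.0000  (c_3=137.5000)
Cramer on rows 1–2 → x = 3.5000, y = 7.5000

(3.5000, 7.5000)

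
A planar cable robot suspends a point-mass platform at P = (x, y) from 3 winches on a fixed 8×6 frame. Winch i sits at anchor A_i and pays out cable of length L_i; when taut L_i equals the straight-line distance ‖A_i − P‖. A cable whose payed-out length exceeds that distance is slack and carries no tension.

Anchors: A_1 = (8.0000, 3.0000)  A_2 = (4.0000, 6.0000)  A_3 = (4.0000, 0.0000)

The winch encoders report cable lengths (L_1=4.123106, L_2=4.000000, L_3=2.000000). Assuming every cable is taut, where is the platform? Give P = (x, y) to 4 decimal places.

(4.0000, 2.0000)

circle eqns → linear via eq_j − eq_1; set k_j = A_j·A_j − L_j²
k_1 = 64.0000+9.0000−17.0000 = 56.0000
8.0000·x − 6.0000·y = k_1−k_2 = 20.0000
8.0000·x + 6.0000·y = k_1−k_3 = 44.0000
solve first two rows → x=4.0000, y=2.0000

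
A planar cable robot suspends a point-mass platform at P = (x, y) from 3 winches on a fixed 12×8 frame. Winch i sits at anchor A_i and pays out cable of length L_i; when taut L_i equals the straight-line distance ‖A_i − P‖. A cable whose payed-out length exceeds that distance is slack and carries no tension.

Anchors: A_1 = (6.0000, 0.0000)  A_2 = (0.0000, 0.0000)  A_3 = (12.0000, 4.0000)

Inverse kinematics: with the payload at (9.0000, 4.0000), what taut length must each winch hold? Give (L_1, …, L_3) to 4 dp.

(5.0000, 9.8489, 3.0000)

L_1: Δ = A_1−P = (-3.0000, -4.0000) → ‖Δ‖ = √25.0000 = 5.0000
L_2: Δ = A_2−P = (-9.0000, -4.0000) → ‖Δ‖ = √97.0000 = 9.8489
L_3: Δ = A_3−P = (3.0000, 0.0000) → ‖Δ‖ = √9.0000 = 3.0000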